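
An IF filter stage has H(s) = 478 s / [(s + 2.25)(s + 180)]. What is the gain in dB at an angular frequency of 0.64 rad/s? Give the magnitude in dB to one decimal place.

-2.8 dB

|j0.64| = 0.64
|j0.64 + 2.25| = √(0.64² + 2.25²) = 2.339
|j0.64 + 180| = √(0.64² + 180²) = 180
|H(j0.64)| = 478 × 0.64 / (2.339 × 180) = 0.72653
20 log₁₀(0.72653) = -2.77 dB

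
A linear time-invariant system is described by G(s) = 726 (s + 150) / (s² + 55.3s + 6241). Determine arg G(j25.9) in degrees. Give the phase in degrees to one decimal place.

-4.6°

∠(j25.9 + 150) = arctan(25.9/150) = 9.80°
∠[(j25.9)² + 55.3(j25.9) + 6241] = ∠[5570.2 + j1432.3] = 14.42°
∠G(j25.9) = 9.80° − 14.42° = -4.62°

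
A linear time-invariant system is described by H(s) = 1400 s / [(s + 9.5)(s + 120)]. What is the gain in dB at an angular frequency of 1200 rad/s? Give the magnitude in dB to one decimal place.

|j1200| = 1200
|j1200 + 9.5| = √(1200² + 9.5²) = 1200
|j1200 + 120| = √(1200² + 120²) = 1206
|H(j1200)| = 1400 × 1200 / (1200 × 1206) = 1.1608
20 log₁₀(1.1608) = 1.30 dB

1.3 dB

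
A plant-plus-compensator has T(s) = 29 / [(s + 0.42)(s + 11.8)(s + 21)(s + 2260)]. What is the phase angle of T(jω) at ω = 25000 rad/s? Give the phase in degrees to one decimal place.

-354.8°

∠(j25000 + 0.42) = arctan(25000/0.42) = 90.00°
∠(j25000 + 11.8) = arctan(25000/11.8) = 89.97°
∠(j25000 + 21) = arctan(25000/21) = 89.95°
∠(j25000 + 2260) = arctan(25000/2260) = 84.83°
∠T(j25000) = − (90.00° + 89.97° + 89.95° + 84.83°) = -354.76°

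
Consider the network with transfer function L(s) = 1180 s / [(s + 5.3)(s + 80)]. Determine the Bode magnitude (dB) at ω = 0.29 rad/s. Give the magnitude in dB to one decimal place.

-1.9 dB

|j0.29| = 0.29
|j0.29 + 5.3| = √(0.29² + 5.3²) = 5.308
|j0.29 + 80| = √(0.29² + 80²) = 80
|L(j0.29)| = 1180 × 0.29 / (5.308 × 80) = 0.80586
20 log₁₀(0.80586) = -1.87 dB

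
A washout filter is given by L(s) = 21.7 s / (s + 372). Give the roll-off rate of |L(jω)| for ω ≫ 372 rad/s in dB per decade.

0 dB/decade

With 1 zero and 1 pole, the high-frequency asymptotic slope is 20 × (1 − 1) = 0 dB/decade.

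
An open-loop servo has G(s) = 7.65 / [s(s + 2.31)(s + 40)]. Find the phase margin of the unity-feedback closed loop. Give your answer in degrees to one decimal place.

Gain crossover: |G(jω)| = 1 at ω ≈ 0.0827 rad/s.
∠G(j0.0827) = −90° − arctan(0.0827/2.31) − arctan(0.0827/40) ≈ -92.17°
PM = 180° + (-92.17°) = 87.83°

87.8°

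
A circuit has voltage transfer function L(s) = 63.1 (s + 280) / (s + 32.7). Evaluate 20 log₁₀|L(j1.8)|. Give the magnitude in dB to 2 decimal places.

|j1.8 + 280| = √(1.8² + 280²) = 280
|j1.8 + 32.7| = √(1.8² + 32.7²) = 32.75
|L(j1.8)| = 63.1 × 280 / 32.75 = 539.5
20 log₁₀(539.5) = 54.640 dB

54.64 dB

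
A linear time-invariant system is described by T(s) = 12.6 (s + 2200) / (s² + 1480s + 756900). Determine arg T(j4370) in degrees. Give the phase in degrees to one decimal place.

∠(j4370 + 2200) = arctan(4370/2200) = 63.28°
∠[(j4370)² + 1480(j4370) + 756900] = ∠[-1.834e+07 + j6.4676e+06] = 160.57°
∠T(j4370) = 63.28° − 160.57° = -97.30°

-97.3 deg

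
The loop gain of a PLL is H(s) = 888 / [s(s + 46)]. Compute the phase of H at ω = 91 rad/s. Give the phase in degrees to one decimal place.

-153.2°

∠(j91 + 46) = arctan(91/46) = 63.18°
∠(j91) = 90.00°
∠H(j91) = − (63.18° + 90.00°) = -153.18°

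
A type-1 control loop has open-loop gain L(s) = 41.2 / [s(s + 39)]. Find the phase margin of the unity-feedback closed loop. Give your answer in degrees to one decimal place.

Gain crossover: |L(jω)| = 1 at ω ≈ 1.06 rad/s.
∠L(j1.06) = −90° − arctan(1.06/39) ≈ -91.55°
PM = 180° + (-91.55°) = 88.45°

88.4°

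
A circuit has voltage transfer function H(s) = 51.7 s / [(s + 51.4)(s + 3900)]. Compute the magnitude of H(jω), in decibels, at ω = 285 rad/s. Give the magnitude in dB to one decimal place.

|j285| = 285
|j285 + 51.4| = √(285² + 51.4²) = 289.6
|j285 + 3900| = √(285² + 3900²) = 3910
|H(j285)| = 51.7 × 285 / (289.6 × 3910) = 0.013011
20 log₁₀(0.013011) = -37.71 dB

-37.7 dB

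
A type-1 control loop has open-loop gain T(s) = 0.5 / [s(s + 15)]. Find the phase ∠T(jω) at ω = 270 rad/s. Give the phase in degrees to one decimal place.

∠(j270 + 15) = arctan(270/15) = 86.82°
∠(j270) = 90.00°
∠T(j270) = − (86.82° + 90.00°) = -176.82°

-176.8°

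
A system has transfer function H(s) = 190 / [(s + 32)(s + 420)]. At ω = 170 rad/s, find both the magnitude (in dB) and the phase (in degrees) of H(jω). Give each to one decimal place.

|j170 + 32| = √(170² + 32²) = 173
|j170 + 420| = √(170² + 420²) = 453.1
|H(j170)| = 190 / (173 × 453.1) = 0.0024241
20 log₁₀(0.0024241) = -52.31 dB
∠(j170 + 32) = arctan(170/32) = 79.34°
∠(j170 + 420) = arctan(170/420) = 22.04°
∠H(j170) = − (79.34° + 22.04°) = -101.38°

|H| = -52.3 dB, ∠H = -101.4°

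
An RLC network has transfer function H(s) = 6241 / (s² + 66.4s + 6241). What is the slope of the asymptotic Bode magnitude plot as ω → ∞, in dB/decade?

-40 dB/decade

With 0 zeros and 2 poles, the high-frequency asymptotic slope is 20 × (0 − 2) = -40 dB/decade.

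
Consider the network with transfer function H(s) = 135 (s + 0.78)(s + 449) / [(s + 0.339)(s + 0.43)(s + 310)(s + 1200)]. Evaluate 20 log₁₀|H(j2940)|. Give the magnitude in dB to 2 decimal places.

|j2940 + 0.78| = √(2940² + 0.78²) = 2940
|j2940 + 449| = √(2940² + 449²) = 2974
|j2940 + 0.339| = √(2940² + 0.339²) = 2940
|j2940 + 0.43| = √(2940² + 0.43²) = 2940
|j2940 + 310| = √(2940² + 310²) = 2956
|j2940 + 1200| = √(2940² + 1200²) = 3175
|H(j2940)| = 135 × 2940 × 2974 / (2940 × 2940 × 2956 × 3175) = 1.4547e-05
20 log₁₀(1.4547e-05) = -96.744 dB

-96.74 dB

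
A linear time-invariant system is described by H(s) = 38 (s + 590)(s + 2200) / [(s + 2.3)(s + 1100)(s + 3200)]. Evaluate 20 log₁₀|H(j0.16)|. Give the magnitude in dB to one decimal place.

|j0.16 + 590| = √(0.16² + 590²) = 590
|j0.16 + 2200| = √(0.16² + 2200²) = 2200
|j0.16 + 2.3| = √(0.16² + 2.3²) = 2.306
|j0.16 + 1100| = √(0.16² + 1100²) = 1100
|j0.16 + 3200| = √(0.16² + 3200²) = 3200
|H(j0.16)| = 38 × 590 × 2200 / (2.306 × 1100 × 3200) = 6.0777
20 log₁₀(6.0777) = 15.67 dB

15.7 dB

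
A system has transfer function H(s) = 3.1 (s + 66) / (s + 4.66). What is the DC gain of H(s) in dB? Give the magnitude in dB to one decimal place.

32.9 dB

H(0) = 3.1 × 66 / 4.66 = 43.906
20 log₁₀(43.906) = 32.85 dB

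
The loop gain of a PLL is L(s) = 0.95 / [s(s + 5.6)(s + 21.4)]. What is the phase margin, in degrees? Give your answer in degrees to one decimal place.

89.9°

Gain crossover: |L(jω)| = 1 at ω ≈ 0.00793 rad/s.
∠L(j0.00793) = −90° − arctan(0.00793/5.6) − arctan(0.00793/21.4) ≈ -90.10°
PM = 180° + (-90.10°) = 89.90°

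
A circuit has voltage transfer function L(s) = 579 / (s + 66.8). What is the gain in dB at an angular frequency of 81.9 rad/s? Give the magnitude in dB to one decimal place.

|j81.9 + 66.8| = √(81.9² + 66.8²) = 105.7
|L(j81.9)| = 579 / 105.7 = 5.4784
20 log₁₀(5.4784) = 14.77 dB

14.8 dB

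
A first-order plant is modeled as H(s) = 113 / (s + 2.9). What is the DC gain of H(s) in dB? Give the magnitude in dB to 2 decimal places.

31.81 dB

H(0) = 113 / 2.9 = 38.966
20 log₁₀(38.966) = 31.814 dB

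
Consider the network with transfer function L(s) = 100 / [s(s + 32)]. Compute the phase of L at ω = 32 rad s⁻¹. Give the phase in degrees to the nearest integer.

∠(j32 + 32) = arctan(32/32) = 45.00°
∠(j32) = 90.00°
∠L(j32) = − (45.00° + 90.00°) = -135.00°

-135 deg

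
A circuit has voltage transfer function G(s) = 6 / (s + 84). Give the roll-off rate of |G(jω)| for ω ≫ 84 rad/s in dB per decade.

-20 dB/decade

With 0 zeros and 1 pole, the high-frequency asymptotic slope is 20 × (0 − 1) = -20 dB/decade.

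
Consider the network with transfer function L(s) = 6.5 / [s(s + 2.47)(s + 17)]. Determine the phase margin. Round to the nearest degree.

Gain crossover: |L(jω)| = 1 at ω ≈ 0.154 rad/s.
∠L(j0.154) = −90° − arctan(0.154/2.47) − arctan(0.154/17) ≈ -94.10°
PM = 180° + (-94.10°) = 85.90°

86°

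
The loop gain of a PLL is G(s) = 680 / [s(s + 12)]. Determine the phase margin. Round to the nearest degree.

Gain crossover: |G(jω)| = 1 at ω ≈ 24.7 rad/sec.
∠G(j24.7) = −90° − arctan(24.7/12) ≈ -154.12°
PM = 180° + (-154.12°) = 25.88°

26°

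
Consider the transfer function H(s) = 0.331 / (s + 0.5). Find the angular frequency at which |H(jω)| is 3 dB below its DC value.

0.5 rad/s

For a single-pole low-pass, the −3 dB point is at the pole: ω = 0.5 rad/s.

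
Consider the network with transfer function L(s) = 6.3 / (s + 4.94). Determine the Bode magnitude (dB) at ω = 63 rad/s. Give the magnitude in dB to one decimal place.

-20.0 dB

|j63 + 4.94| = √(63² + 4.94²) = 63.19
|L(j63)| = 6.3 / 63.19 = 0.099694
20 log₁₀(0.099694) = -20.03 dB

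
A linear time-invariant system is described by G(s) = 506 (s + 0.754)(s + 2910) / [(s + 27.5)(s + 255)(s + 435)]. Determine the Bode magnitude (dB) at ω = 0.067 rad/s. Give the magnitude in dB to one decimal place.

|j0.067 + 0.754| = √(0.067² + 0.754²) = 0.757
|j0.067 + 2910| = √(0.067² + 2910²) = 2910
|j0.067 + 27.5| = √(0.067² + 27.5²) = 27.5
|j0.067 + 255| = √(0.067² + 255²) = 255
|j0.067 + 435| = √(0.067² + 435²) = 435
|G(j0.067)| = 506 × 0.757 × 2910 / (27.5 × 255 × 435) = 0.36539
20 log₁₀(0.36539) = -8.74 dB

-8.7 dB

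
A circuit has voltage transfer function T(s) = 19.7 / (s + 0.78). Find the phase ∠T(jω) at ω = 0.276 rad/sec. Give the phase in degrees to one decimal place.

-19.5°

∠(j0.276 + 0.78) = arctan(0.276/0.78) = 19.49°
∠T(j0.276) = −19.49° = -19.49°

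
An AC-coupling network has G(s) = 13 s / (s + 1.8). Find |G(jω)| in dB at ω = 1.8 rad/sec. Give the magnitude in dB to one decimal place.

19.3 dB

|j1.8| = 1.8
|j1.8 + 1.8| = √(1.8² + 1.8²) = 2.546
|G(j1.8)| = 13 × 1.8 / 2.546 = 9.1924
20 log₁₀(9.1924) = 19.27 dB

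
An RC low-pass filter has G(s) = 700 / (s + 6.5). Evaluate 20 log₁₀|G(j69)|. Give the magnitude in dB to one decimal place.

|j69 + 6.5| = √(69² + 6.5²) = 69.31
|G(j69)| = 700 / 69.31 = 10.1
20 log₁₀(10.1) = 20.09 dB

20.1 dB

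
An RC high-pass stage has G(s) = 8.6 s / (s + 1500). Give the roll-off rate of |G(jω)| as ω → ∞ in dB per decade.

With 1 zero and 1 pole, the high-frequency asymptotic slope is 20 × (1 − 1) = 0 dB/decade.

0 dB/decade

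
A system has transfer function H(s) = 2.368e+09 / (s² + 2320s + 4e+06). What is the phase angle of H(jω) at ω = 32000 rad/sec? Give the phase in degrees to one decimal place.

∠[(j32000)² + 2320(j32000) + 4e+06] = ∠[-1.02e+09 + j7.424e+07] = 175.84°
∠H(j32000) = −175.84° = -175.84°

-175.8°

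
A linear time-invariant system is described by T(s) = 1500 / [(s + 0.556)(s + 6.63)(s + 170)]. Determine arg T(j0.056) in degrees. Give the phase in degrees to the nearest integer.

∠(j0.056 + 0.556) = arctan(0.056/0.556) = 5.75°
∠(j0.056 + 6.63) = arctan(0.056/6.63) = 0.48°
∠(j0.056 + 170) = arctan(0.056/170) = 0.02°
∠T(j0.056) = − (5.75° + 0.48° + 0.02°) = -6.25°

-6°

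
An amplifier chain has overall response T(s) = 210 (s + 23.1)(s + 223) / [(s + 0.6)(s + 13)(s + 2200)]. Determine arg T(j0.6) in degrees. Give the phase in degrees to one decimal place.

∠(j0.6 + 23.1) = arctan(0.6/23.1) = 1.49°
∠(j0.6 + 223) = arctan(0.6/223) = 0.15°
∠(j0.6 + 0.6) = arctan(0.6/0.6) = 45.00°
∠(j0.6 + 13) = arctan(0.6/13) = 2.64°
∠(j0.6 + 2200) = arctan(0.6/2200) = 0.02°
∠T(j0.6) = 1.49° + 0.15° − (45.00° + 2.64° + 0.02°) = -46.02°

-46.0 deg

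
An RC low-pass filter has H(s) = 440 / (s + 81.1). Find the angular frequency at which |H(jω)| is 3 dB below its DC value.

For a single-pole low-pass, the −3 dB point is at the pole: ω = 81.1 rad/s.

81.1 rad/s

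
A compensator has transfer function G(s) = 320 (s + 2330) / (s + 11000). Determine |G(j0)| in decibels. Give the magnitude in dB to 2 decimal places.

36.62 dB

G(0) = 320 × 2330 / 11000 = 67.782
20 log₁₀(67.782) = 36.622 dB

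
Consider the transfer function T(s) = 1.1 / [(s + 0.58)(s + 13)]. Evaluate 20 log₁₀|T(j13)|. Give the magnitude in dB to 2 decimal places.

-46.75 dB

|j13 + 0.58| = √(13² + 0.58²) = 13.01
|j13 + 13| = √(13² + 13²) = 18.38
|T(j13)| = 1.1 / (13.01 × 18.38) = 0.0045979
20 log₁₀(0.0045979) = -46.749 dB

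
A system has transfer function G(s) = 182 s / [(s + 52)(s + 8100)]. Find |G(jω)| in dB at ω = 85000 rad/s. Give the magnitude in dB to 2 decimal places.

-53.43 dB

|j85000| = 8.5e+04
|j85000 + 52| = √(85000² + 52²) = 8.5e+04
|j85000 + 8100| = √(85000² + 8100²) = 8.539e+04
|G(j85000)| = 182 × 8.5e+04 / (8.5e+04 × 8.539e+04) = 0.0021315
20 log₁₀(0.0021315) = -53.426 dB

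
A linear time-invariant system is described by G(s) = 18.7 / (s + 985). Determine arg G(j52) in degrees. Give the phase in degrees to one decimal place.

∠(j52 + 985) = arctan(52/985) = 3.02°
∠G(j52) = −3.02° = -3.02°

-3.0°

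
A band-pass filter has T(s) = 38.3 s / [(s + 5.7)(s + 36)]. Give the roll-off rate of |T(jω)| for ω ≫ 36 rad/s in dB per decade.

With 1 zero and 2 poles, the high-frequency asymptotic slope is 20 × (1 − 2) = -20 dB/decade.

-20 dB/decade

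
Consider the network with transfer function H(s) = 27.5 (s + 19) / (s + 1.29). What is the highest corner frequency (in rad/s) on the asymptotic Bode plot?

Break frequencies occur at each pole and zero magnitude: 1.29 rad/s, 19 rad/s.
The highest is 19 rad/s.

19 rad/s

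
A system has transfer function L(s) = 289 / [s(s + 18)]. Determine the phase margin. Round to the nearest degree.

54°

Gain crossover: |L(jω)| = 1 at ω ≈ 13 rad s⁻¹.
∠L(j13) = −90° − arctan(13/18) ≈ -125.86°
PM = 180° + (-125.86°) = 54.14°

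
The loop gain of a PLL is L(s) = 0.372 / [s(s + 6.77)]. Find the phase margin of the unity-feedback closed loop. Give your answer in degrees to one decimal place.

89.5°

Gain crossover: |L(jω)| = 1 at ω ≈ 0.0549 rad/s.
∠L(j0.0549) = −90° − arctan(0.0549/6.77) ≈ -90.47°
PM = 180° + (-90.47°) = 89.53°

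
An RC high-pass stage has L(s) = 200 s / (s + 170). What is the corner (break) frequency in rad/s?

The single real pole at s = −170 gives a corner at ω = 170 rad/s.

170 rad/s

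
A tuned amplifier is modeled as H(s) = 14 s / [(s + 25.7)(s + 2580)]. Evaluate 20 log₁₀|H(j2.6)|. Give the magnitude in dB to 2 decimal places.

|j2.6| = 2.6
|j2.6 + 25.7| = √(2.6² + 25.7²) = 25.83
|j2.6 + 2580| = √(2.6² + 2580²) = 2580
|H(j2.6)| = 14 × 2.6 / (25.83 × 2580) = 0.00054618
20 log₁₀(0.00054618) = -65.253 dB

-65.25 dB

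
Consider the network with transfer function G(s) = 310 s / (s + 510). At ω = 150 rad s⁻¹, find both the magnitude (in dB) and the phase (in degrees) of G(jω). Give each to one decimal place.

|G| = 38.8 dB, ∠G = 73.6 deg

|j150| = 150
|j150 + 510| = √(150² + 510²) = 531.6
|G(j150)| = 310 × 150 / 531.6 = 87.472
20 log₁₀(87.472) = 38.84 dB
∠(j150) = 90.00°
∠(j150 + 510) = arctan(150/510) = 16.39°
∠G(j150) = 90.00° − 16.39° = 73.61°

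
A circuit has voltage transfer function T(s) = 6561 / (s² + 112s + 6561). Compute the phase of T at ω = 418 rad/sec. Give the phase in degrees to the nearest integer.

-164°

∠[(j418)² + 112(j418) + 6561] = ∠[-1.6816e+05 + j46816] = 164.44°
∠T(j418) = −164.44° = -164.44°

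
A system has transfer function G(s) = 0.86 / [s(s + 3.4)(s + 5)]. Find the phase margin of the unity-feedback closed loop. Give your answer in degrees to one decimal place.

88.6 deg

Gain crossover: |G(jω)| = 1 at ω ≈ 0.0506 rad s⁻¹.
∠G(j0.0506) = −90° − arctan(0.0506/3.4) − arctan(0.0506/5) ≈ -91.43°
PM = 180° + (-91.43°) = 88.57°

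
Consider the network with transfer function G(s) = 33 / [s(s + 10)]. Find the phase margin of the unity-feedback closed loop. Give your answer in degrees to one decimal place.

72.5°

Gain crossover: |G(jω)| = 1 at ω ≈ 3.15 rad/s.
∠G(j3.15) = −90° − arctan(3.15/10) ≈ -107.47°
PM = 180° + (-107.47°) = 72.53°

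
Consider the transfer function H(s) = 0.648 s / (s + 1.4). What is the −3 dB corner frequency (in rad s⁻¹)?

For a single-pole high-pass, the −3 dB point is at the pole: ω = 1.4 rad s⁻¹.

1.4 rad s⁻¹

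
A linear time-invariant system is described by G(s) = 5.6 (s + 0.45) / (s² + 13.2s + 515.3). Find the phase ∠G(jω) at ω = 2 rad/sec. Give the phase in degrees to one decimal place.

74.4 deg

∠(j2 + 0.45) = arctan(2/0.45) = 77.32°
∠[(j2)² + 13.2(j2) + 515.3] = ∠[511.3 + j26.4] = 2.96°
∠G(j2) = 77.32° − 2.96° = 74.36°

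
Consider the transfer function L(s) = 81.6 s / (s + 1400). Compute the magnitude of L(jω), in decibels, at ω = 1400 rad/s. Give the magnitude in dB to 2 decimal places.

|j1400| = 1400
|j1400 + 1400| = √(1400² + 1400²) = 1980
|L(j1400)| = 81.6 × 1400 / 1980 = 57.7
20 log₁₀(57.7) = 35.224 dB

35.22 dB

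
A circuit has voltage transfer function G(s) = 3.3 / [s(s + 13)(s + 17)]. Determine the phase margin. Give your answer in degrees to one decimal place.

Gain crossover: |G(jω)| = 1 at ω ≈ 0.0149 rad/sec.
∠G(j0.0149) = −90° − arctan(0.0149/13) − arctan(0.0149/17) ≈ -90.12°
PM = 180° + (-90.12°) = 89.88°

89.9°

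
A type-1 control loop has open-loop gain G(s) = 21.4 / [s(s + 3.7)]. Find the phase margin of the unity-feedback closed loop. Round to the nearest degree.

43°

Gain crossover: |G(jω)| = 1 at ω ≈ 3.95 rad/s.
∠G(j3.95) = −90° − arctan(3.95/3.7) ≈ -136.89°
PM = 180° + (-136.89°) = 43.11°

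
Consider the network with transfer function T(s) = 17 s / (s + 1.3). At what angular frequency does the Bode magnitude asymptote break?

1.3 rad/sec

The single real pole at s = −1.3 gives a corner at ω = 1.3 rad/sec.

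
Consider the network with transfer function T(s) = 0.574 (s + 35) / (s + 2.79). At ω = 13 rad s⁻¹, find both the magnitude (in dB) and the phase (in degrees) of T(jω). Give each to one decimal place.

|j13 + 35| = √(13² + 35²) = 37.34
|j13 + 2.79| = √(13² + 2.79²) = 13.3
|T(j13)| = 0.574 × 37.34 / 13.3 = 1.6118
20 log₁₀(1.6118) = 4.15 dB
∠(j13 + 35) = arctan(13/35) = 20.38°
∠(j13 + 2.79) = arctan(13/2.79) = 77.89°
∠T(j13) = 20.38° − 77.89° = -57.51°

|T| = 4.1 dB, ∠T = -57.5°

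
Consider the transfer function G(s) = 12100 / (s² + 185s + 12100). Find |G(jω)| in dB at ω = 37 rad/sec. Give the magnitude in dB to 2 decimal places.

|(j37)² + 185(j37) + 12100| = |10731 + j6845| = 1.273e+04
|G(j37)| = 12100 / 1.273e+04 = 0.95064
20 log₁₀(0.95064) = -0.440 dB

-0.44 dB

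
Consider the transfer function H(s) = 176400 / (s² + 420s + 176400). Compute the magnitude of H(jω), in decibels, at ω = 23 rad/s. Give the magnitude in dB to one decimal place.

|(j23)² + 420(j23) + 176400| = |1.7587e+05 + j9660| = 1.761e+05
|H(j23)| = 176400 / 1.761e+05 = 1.0015
20 log₁₀(1.0015) = 0.01 dB

0.0 dB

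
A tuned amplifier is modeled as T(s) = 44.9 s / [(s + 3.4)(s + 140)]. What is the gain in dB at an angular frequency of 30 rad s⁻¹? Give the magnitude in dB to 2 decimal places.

|j30| = 30
|j30 + 3.4| = √(30² + 3.4²) = 30.19
|j30 + 140| = √(30² + 140²) = 143.2
|T(j30)| = 44.9 × 30 / (30.19 × 143.2) = 0.3116
20 log₁₀(0.3116) = -10.128 dB

-10.13 dB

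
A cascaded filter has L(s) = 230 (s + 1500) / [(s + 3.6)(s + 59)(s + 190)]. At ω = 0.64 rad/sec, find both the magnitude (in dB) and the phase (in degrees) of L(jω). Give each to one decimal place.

|L| = 18.5 dB, ∠L = -10.9°

|j0.64 + 1500| = √(0.64² + 1500²) = 1500
|j0.64 + 3.6| = √(0.64² + 3.6²) = 3.656
|j0.64 + 59| = √(0.64² + 59²) = 59
|j0.64 + 190| = √(0.64² + 190²) = 190
|L(j0.64)| = 230 × 1500 / (3.656 × 59 × 190) = 8.4164
20 log₁₀(8.4164) = 18.50 dB
∠(j0.64 + 1500) = arctan(0.64/1500) = 0.02°
∠(j0.64 + 3.6) = arctan(0.64/3.6) = 10.08°
∠(j0.64 + 59) = arctan(0.64/59) = 0.62°
∠(j0.64 + 190) = arctan(0.64/190) = 0.19°
∠L(j0.64) = 0.02° − (10.08° + 0.62° + 0.19°) = -10.87°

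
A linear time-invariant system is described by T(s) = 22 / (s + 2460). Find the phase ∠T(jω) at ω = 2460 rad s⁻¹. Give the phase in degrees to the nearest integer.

-45°

∠(j2460 + 2460) = arctan(2460/2460) = 45.00°
∠T(j2460) = −45.00° = -45.00°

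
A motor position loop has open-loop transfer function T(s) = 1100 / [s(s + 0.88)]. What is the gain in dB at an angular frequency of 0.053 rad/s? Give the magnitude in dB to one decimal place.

|j0.053 + 0.88| = √(0.053² + 0.88²) = 0.8816
|j0.053| = 0.053
|T(j0.053)| = 1100 / (0.8816 × 0.053) = 23542
20 log₁₀(23542) = 87.44 dB

87.4 dB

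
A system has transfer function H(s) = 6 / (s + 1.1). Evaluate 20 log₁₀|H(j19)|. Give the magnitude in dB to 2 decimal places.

|j19 + 1.1| = √(19² + 1.1²) = 19.03
|H(j19)| = 6 / 19.03 = 0.31526
20 log₁₀(0.31526) = -10.027 dB

-10.03 dB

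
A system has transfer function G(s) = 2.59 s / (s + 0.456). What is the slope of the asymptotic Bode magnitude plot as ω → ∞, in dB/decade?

0 dB/decade

With 1 zero and 1 pole, the high-frequency asymptotic slope is 20 × (1 − 1) = 0 dB/decade.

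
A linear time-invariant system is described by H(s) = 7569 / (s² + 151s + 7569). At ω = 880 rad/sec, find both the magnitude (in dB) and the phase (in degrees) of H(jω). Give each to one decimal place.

|(j880)² + 151(j880) + 7569| = |-7.6683e+05 + j1.3288e+05| = 7.783e+05
|H(j880)| = 7569 / 7.783e+05 = 0.0097256
20 log₁₀(0.0097256) = -40.24 dB
∠[(j880)² + 151(j880) + 7569] = ∠[-7.6683e+05 + j1.3288e+05] = 170.17°
∠H(j880) = −170.17° = -170.17°

|H| = -40.2 dB, ∠H = -170.2 deg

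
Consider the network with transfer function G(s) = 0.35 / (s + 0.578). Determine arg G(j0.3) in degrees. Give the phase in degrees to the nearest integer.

∠(j0.3 + 0.578) = arctan(0.3/0.578) = 27.43°
∠G(j0.3) = −27.43° = -27.43°

-27°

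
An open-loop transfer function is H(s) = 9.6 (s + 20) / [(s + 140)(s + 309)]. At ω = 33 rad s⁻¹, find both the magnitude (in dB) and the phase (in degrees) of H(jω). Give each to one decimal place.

|j33 + 20| = √(33² + 20²) = 38.59
|j33 + 140| = √(33² + 140²) = 143.8
|j33 + 309| = √(33² + 309²) = 310.8
|H(j33)| = 9.6 × 38.59 / (143.8 × 310.8) = 0.0082876
20 log₁₀(0.0082876) = -41.63 dB
∠(j33 + 20) = arctan(33/20) = 58.78°
∠(j33 + 140) = arctan(33/140) = 13.26°
∠(j33 + 309) = arctan(33/309) = 6.10°
∠H(j33) = 58.78° − (13.26° + 6.10°) = 39.42°

|H| = -41.6 dB, ∠H = 39.4°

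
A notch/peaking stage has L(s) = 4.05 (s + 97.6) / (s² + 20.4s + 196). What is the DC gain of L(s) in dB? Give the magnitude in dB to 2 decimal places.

6.09 dB

L(0) = 4.05 × 97.6 / 196 = 2.0167
20 log₁₀(2.0167) = 6.093 dB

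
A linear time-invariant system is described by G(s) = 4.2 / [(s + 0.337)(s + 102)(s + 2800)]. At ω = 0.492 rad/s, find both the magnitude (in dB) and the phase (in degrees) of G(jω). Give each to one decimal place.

|G| = -92.2 dB, ∠G = -55.9°

|j0.492 + 0.337| = √(0.492² + 0.337²) = 0.5963
|j0.492 + 102| = √(0.492² + 102²) = 102
|j0.492 + 2800| = √(0.492² + 2800²) = 2800
|G(j0.492)| = 4.2 / (0.5963 × 102 × 2800) = 2.466e-05
20 log₁₀(2.466e-05) = -92.16 dB
∠(j0.492 + 0.337) = arctan(0.492/0.337) = 55.59°
∠(j0.492 + 102) = arctan(0.492/102) = 0.28°
∠(j0.492 + 2800) = arctan(0.492/2800) = 0.01°
∠G(j0.492) = − (55.59° + 0.28° + 0.01°) = -55.88°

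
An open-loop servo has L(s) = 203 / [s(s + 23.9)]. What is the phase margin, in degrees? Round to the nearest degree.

71°

Gain crossover: |L(jω)| = 1 at ω ≈ 8.05 rad/s.
∠L(j8.05) = −90° − arctan(8.05/23.9) ≈ -108.61°
PM = 180° + (-108.61°) = 71.39°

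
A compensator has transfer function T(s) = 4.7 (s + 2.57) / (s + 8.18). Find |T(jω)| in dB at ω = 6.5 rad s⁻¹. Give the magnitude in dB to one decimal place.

|j6.5 + 2.57| = √(6.5² + 2.57²) = 6.99
|j6.5 + 8.18| = √(6.5² + 8.18²) = 10.45
|T(j6.5)| = 4.7 × 6.99 / 10.45 = 3.1442
20 log₁₀(3.1442) = 9.95 dB

10.0 dB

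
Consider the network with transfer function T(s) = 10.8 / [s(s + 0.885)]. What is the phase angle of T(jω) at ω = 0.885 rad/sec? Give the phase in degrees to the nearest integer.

-135°

∠(j0.885 + 0.885) = arctan(0.885/0.885) = 45.00°
∠(j0.885) = 90.00°
∠T(j0.885) = − (45.00° + 90.00°) = -135.00°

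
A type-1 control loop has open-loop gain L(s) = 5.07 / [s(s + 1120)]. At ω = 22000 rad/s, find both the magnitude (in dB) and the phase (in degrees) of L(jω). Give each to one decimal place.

|j22000 + 1120| = √(22000² + 1120²) = 2.203e+04
|j22000| = 2.2e+04
|L(j22000)| = 5.07 / (2.203e+04 × 2.2e+04) = 1.0462e-08
20 log₁₀(1.0462e-08) = -159.61 dB
∠(j22000 + 1120) = arctan(22000/1120) = 87.09°
∠(j22000) = 90.00°
∠L(j22000) = − (87.09° + 90.00°) = -177.09°

|L| = -159.6 dB, ∠L = -177.1°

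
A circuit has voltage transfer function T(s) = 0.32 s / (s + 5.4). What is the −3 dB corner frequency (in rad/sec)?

5.4 rad/sec

For a single-pole high-pass, the −3 dB point is at the pole: ω = 5.4 rad/sec.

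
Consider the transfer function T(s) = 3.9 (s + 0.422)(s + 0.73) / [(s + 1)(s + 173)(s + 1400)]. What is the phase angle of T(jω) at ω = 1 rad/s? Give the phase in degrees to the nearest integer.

76°

∠(j1 + 0.422) = arctan(1/0.422) = 67.12°
∠(j1 + 0.73) = arctan(1/0.73) = 53.87°
∠(j1 + 1) = arctan(1/1) = 45.00°
∠(j1 + 173) = arctan(1/173) = 0.33°
∠(j1 + 1400) = arctan(1/1400) = 0.04°
∠T(j1) = 67.12° + 53.87° − (45.00° + 0.33° + 0.04°) = 75.62°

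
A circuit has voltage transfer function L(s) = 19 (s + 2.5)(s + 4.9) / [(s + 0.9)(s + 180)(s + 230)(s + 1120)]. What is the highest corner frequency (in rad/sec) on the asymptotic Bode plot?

1120 rad/sec

Break frequencies occur at each pole and zero magnitude: 0.9 rad/sec, 2.5 rad/sec, 4.9 rad/sec, 180 rad/sec, 230 rad/sec, 1120 rad/sec.
The highest is 1120 rad/sec.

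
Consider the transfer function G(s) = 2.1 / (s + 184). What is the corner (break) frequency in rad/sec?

184 rad/sec

The single real pole at s = −184 gives a corner at ω = 184 rad/sec.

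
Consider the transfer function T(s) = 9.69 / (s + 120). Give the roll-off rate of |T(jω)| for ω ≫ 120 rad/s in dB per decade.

-20 dB/decade

With 0 zeros and 1 pole, the high-frequency asymptotic slope is 20 × (0 − 1) = -20 dB/decade.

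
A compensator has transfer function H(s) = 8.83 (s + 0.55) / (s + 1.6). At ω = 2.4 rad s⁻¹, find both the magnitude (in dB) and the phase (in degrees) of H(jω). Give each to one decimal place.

|j2.4 + 0.55| = √(2.4² + 0.55²) = 2.462
|j2.4 + 1.6| = √(2.4² + 1.6²) = 2.884
|H(j2.4)| = 8.83 × 2.462 / 2.884 = 7.5375
20 log₁₀(7.5375) = 17.54 dB
∠(j2.4 + 0.55) = arctan(2.4/0.55) = 77.09°
∠(j2.4 + 1.6) = arctan(2.4/1.6) = 56.31°
∠H(j2.4) = 77.09° − 56.31° = 20.78°

|H| = 17.5 dB, ∠H = 20.8°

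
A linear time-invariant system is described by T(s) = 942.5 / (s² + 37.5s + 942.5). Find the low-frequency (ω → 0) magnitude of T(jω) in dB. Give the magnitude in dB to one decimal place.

T(0) = 942.5 / 942.5 = 1
20 log₁₀(1) = 0.00 dB

0.0 dB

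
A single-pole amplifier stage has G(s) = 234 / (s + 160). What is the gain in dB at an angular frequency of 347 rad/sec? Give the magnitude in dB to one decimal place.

-4.3 dB

|j347 + 160| = √(347² + 160²) = 382.1
|G(j347)| = 234 / 382.1 = 0.61239
20 log₁₀(0.61239) = -4.26 dB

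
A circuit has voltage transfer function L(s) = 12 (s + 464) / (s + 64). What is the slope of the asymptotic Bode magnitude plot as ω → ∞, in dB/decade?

With 1 zero and 1 pole, the high-frequency asymptotic slope is 20 × (1 − 1) = 0 dB/decade.

0 dB/decade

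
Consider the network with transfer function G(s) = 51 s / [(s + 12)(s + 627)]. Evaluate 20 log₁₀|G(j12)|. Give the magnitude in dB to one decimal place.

-24.8 dB

|j12| = 12
|j12 + 12| = √(12² + 12²) = 16.97
|j12 + 627| = √(12² + 627²) = 627.1
|G(j12)| = 51 × 12 / (16.97 × 627.1) = 0.057505
20 log₁₀(0.057505) = -24.81 dB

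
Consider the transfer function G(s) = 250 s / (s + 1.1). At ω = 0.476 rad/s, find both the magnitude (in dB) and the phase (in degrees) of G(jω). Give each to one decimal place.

|G| = 39.9 dB, ∠G = 66.6°

|j0.476| = 0.476
|j0.476 + 1.1| = √(0.476² + 1.1²) = 1.199
|G(j0.476)| = 250 × 0.476 / 1.199 = 99.285
20 log₁₀(99.285) = 39.94 dB
∠(j0.476) = 90.00°
∠(j0.476 + 1.1) = arctan(0.476/1.1) = 23.40°
∠G(j0.476) = 90.00° − 23.40° = 66.60°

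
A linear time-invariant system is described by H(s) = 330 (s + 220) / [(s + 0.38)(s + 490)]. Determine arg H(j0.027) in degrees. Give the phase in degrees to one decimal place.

-4.1°

∠(j0.027 + 220) = arctan(0.027/220) = 0.01°
∠(j0.027 + 0.38) = arctan(0.027/0.38) = 4.06°
∠(j0.027 + 490) = arctan(0.027/490) = 0.00°
∠H(j0.027) = 0.01° − (4.06° + 0.00°) = -4.06°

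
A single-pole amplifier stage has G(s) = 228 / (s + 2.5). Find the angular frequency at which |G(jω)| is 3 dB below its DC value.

For a single-pole low-pass, the −3 dB point is at the pole: ω = 2.5 rad s⁻¹.

2.5 rad s⁻¹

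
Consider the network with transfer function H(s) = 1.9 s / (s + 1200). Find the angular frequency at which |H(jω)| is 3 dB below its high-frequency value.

For a single-pole high-pass, the −3 dB point is at the pole: ω = 1200 rad s⁻¹.

1200 rad s⁻¹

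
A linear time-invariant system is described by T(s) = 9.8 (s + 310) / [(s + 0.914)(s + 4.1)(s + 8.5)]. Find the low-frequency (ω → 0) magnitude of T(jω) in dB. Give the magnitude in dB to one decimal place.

T(0) = 9.8 × 310 / (0.914 × 4.1 × 8.5) = 95.376
20 log₁₀(95.376) = 39.59 dB

39.6 dB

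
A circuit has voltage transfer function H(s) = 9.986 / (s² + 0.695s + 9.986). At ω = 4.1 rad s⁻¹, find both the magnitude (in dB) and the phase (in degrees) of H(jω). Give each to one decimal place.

|H| = 2.6 dB, ∠H = -157.3°

|(j4.1)² + 0.695(j4.1) + 9.986| = |-6.824 + j2.8495| = 7.395
|H(j4.1)| = 9.986 / 7.395 = 1.3504
20 log₁₀(1.3504) = 2.61 dB
∠[(j4.1)² + 0.695(j4.1) + 9.986] = ∠[-6.824 + j2.8495] = 157.34°
∠H(j4.1) = −157.34° = -157.34°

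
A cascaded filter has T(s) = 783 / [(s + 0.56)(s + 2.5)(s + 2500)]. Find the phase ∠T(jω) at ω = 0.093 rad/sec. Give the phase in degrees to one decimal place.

∠(j0.093 + 0.56) = arctan(0.093/0.56) = 9.43°
∠(j0.093 + 2.5) = arctan(0.093/2.5) = 2.13°
∠(j0.093 + 2500) = arctan(0.093/2500) = 0.00°
∠T(j0.093) = − (9.43° + 2.13° + 0.00°) = -11.56°

-11.6°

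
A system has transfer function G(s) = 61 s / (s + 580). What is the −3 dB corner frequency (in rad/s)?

580 rad/s

For a single-pole high-pass, the −3 dB point is at the pole: ω = 580 rad/s.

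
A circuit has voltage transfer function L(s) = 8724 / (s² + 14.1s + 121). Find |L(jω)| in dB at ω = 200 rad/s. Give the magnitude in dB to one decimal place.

|(j200)² + 14.1(j200) + 121| = |-39879 + j2820| = 3.998e+04
|L(j200)| = 8724 / 3.998e+04 = 0.21822
20 log₁₀(0.21822) = -13.22 dB

-13.2 dB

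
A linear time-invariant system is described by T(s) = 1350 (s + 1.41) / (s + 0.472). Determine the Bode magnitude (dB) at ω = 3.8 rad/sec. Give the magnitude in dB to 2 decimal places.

63.10 dB

|j3.8 + 1.41| = √(3.8² + 1.41²) = 4.053
|j3.8 + 0.472| = √(3.8² + 0.472²) = 3.829
|T(j3.8)| = 1350 × 4.053 / 3.829 = 1429
20 log₁₀(1429) = 63.100 dB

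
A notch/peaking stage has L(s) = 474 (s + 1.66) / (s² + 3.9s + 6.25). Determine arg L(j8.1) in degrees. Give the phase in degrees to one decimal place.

∠(j8.1 + 1.66) = arctan(8.1/1.66) = 78.42°
∠[(j8.1)² + 3.9(j8.1) + 6.25] = ∠[-59.36 + j31.59] = 151.98°
∠L(j8.1) = 78.42° − 151.98° = -73.56°

-73.6°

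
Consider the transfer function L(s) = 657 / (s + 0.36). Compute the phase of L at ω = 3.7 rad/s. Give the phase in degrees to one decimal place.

-84.4 deg

∠(j3.7 + 0.36) = arctan(3.7/0.36) = 84.44°
∠L(j3.7) = −84.44° = -84.44°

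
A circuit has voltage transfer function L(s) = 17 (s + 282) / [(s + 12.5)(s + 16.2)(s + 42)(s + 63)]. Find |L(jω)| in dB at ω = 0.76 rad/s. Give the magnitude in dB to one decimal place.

|j0.76 + 282| = √(0.76² + 282²) = 282
|j0.76 + 12.5| = √(0.76² + 12.5²) = 12.52
|j0.76 + 16.2| = √(0.76² + 16.2²) = 16.22
|j0.76 + 42| = √(0.76² + 42²) = 42.01
|j0.76 + 63| = √(0.76² + 63²) = 63
|L(j0.76)| = 17 × 282 / (12.52 × 16.22 × 42.01 × 63) = 0.0089187
20 log₁₀(0.0089187) = -40.99 dB

-41.0 dB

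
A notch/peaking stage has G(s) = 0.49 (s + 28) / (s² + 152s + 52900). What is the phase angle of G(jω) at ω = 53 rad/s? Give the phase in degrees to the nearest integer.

53°

∠(j53 + 28) = arctan(53/28) = 62.15°
∠[(j53)² + 152(j53) + 52900] = ∠[50091 + j8056] = 9.14°
∠G(j53) = 62.15° − 9.14° = 53.02°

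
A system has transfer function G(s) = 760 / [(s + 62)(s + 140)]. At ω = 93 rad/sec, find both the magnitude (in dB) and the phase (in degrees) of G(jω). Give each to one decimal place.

|j93 + 62| = √(93² + 62²) = 111.8
|j93 + 140| = √(93² + 140²) = 168.1
|G(j93)| = 760 / (111.8 × 168.1) = 0.040456
20 log₁₀(0.040456) = -27.86 dB
∠(j93 + 62) = arctan(93/62) = 56.31°
∠(j93 + 140) = arctan(93/140) = 33.60°
∠G(j93) = − (56.31° + 33.60°) = -89.91°

|G| = -27.9 dB, ∠G = -89.9 deg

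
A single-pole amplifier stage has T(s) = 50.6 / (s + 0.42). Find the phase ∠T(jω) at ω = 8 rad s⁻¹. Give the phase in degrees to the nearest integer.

-87 deg

∠(j8 + 0.42) = arctan(8/0.42) = 86.99°
∠T(j8) = −86.99° = -86.99°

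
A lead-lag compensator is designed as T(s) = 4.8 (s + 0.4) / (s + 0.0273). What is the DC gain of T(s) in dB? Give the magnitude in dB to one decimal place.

T(0) = 4.8 × 0.4 / 0.0273 = 70.33
20 log₁₀(70.33) = 36.94 dB

36.9 dB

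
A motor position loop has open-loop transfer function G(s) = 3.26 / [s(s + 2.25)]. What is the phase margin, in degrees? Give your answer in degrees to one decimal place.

60.7°

Gain crossover: |G(jω)| = 1 at ω ≈ 1.26 rad/s.
∠G(j1.26) = −90° − arctan(1.26/2.25) ≈ -119.31°
PM = 180° + (-119.31°) = 60.69°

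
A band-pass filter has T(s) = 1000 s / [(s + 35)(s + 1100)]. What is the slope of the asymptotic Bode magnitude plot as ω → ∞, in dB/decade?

-20 dB/decade

With 1 zero and 2 poles, the high-frequency asymptotic slope is 20 × (1 − 2) = -20 dB/decade.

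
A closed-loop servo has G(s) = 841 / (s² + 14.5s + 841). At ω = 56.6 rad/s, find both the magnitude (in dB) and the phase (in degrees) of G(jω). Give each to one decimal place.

|G| = -9.5 dB, ∠G = -160.8°

|(j56.6)² + 14.5(j56.6) + 841| = |-2362.6 + j820.7| = 2501
|G(j56.6)| = 841 / 2501 = 0.33626
20 log₁₀(0.33626) = -9.47 dB
∠[(j56.6)² + 14.5(j56.6) + 841] = ∠[-2362.6 + j820.7] = 160.84°
∠G(j56.6) = −160.84° = -160.84°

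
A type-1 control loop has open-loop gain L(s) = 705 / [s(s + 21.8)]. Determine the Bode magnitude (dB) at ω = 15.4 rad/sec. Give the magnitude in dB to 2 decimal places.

4.69 dB

|j15.4 + 21.8| = √(15.4² + 21.8²) = 26.69
|j15.4| = 15.4
|L(j15.4)| = 705 / (26.69 × 15.4) = 1.7152
20 log₁₀(1.7152) = 4.686 dB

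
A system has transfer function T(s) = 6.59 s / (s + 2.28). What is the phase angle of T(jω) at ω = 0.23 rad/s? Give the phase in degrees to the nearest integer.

∠(j0.23) = 90.00°
∠(j0.23 + 2.28) = arctan(0.23/2.28) = 5.76°
∠T(j0.23) = 90.00° − 5.76° = 84.24°

84°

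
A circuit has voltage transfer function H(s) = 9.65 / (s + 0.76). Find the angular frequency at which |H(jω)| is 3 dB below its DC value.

0.76 rad/s

For a single-pole low-pass, the −3 dB point is at the pole: ω = 0.76 rad/s.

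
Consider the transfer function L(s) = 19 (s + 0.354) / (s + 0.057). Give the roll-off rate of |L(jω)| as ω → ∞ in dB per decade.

0 dB/decade

With 1 zero and 1 pole, the high-frequency asymptotic slope is 20 × (1 − 1) = 0 dB/decade.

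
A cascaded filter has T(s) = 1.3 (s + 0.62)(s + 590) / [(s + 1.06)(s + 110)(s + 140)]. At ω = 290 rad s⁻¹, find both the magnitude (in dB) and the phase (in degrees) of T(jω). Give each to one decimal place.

|j290 + 0.62| = √(290² + 0.62²) = 290
|j290 + 590| = √(290² + 590²) = 657.4
|j290 + 1.06| = √(290² + 1.06²) = 290
|j290 + 110| = √(290² + 110²) = 310.2
|j290 + 140| = √(290² + 140²) = 322
|T(j290)| = 1.3 × 290 × 657.4 / (290 × 310.2 × 322) = 0.0085567
20 log₁₀(0.0085567) = -41.35 dB
∠(j290 + 0.62) = arctan(290/0.62) = 89.88°
∠(j290 + 590) = arctan(290/590) = 26.18°
∠(j290 + 1.06) = arctan(290/1.06) = 89.79°
∠(j290 + 110) = arctan(290/110) = 69.23°
∠(j290 + 140) = arctan(290/140) = 64.23°
∠T(j290) = 89.88° + 26.18° − (89.79° + 69.23° + 64.23°) = -107.20°

|T| = -41.4 dB, ∠T = -107.2°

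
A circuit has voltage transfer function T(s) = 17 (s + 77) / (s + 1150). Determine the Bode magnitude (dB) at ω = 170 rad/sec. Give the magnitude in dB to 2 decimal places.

8.72 dB

|j170 + 77| = √(170² + 77²) = 186.6
|j170 + 1150| = √(170² + 1150²) = 1162
|T(j170)| = 17 × 186.6 / 1162 = 2.7292
20 log₁₀(2.7292) = 8.721 dB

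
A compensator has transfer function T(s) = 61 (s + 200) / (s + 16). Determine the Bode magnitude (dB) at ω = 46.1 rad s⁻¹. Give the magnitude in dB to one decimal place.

48.2 dB

|j46.1 + 200| = √(46.1² + 200²) = 205.2
|j46.1 + 16| = √(46.1² + 16²) = 48.8
|T(j46.1)| = 61 × 205.2 / 48.8 = 256.57
20 log₁₀(256.57) = 48.18 dB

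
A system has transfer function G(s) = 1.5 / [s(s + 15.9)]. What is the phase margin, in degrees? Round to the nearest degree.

Gain crossover: |G(jω)| = 1 at ω ≈ 0.0943 rad/s.
∠G(j0.0943) = −90° − arctan(0.0943/15.9) ≈ -90.34°
PM = 180° + (-90.34°) = 89.66°

90°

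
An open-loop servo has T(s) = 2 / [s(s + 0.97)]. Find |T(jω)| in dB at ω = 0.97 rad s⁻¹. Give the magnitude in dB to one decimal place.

3.5 dB

|j0.97 + 0.97| = √(0.97² + 0.97²) = 1.372
|j0.97| = 0.97
|T(j0.97)| = 2 / (1.372 × 0.97) = 1.503
20 log₁₀(1.503) = 3.54 dB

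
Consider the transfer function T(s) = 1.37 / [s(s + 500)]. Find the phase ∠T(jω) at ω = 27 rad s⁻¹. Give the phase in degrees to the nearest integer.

-93°

∠(j27 + 500) = arctan(27/500) = 3.09°
∠(j27) = 90.00°
∠T(j27) = − (3.09° + 90.00°) = -93.09°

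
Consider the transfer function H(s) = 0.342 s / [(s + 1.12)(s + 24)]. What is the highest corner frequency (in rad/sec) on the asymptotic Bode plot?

Break frequencies occur at each pole and zero magnitude: 1.12 rad/sec, 24 rad/sec.
The highest is 24 rad/sec.

24 rad/sec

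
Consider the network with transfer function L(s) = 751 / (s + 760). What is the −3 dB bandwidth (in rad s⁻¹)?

760 rad s⁻¹

For a single-pole low-pass, the −3 dB point is at the pole: ω = 760 rad s⁻¹.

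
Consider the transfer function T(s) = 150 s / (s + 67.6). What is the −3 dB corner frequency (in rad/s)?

67.6 rad/s

For a single-pole high-pass, the −3 dB point is at the pole: ω = 67.6 rad/s.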